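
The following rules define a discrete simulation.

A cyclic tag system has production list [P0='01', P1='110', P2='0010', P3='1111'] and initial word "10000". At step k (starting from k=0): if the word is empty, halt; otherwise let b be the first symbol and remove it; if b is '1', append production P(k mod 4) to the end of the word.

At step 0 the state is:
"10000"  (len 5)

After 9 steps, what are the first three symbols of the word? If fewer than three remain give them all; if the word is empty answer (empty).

0) "10000"  (len 5)
1) "000001"  (len 6)
2) "00001"  (len 5)
3) "0001"  (len 4)
4) "001"  (len 3)
5) "01"  (len 2)
6) "1"  (len 1)
7) "0010"  (len 4)
8) "010"  (len 3)
9) "10"  (len 2)

10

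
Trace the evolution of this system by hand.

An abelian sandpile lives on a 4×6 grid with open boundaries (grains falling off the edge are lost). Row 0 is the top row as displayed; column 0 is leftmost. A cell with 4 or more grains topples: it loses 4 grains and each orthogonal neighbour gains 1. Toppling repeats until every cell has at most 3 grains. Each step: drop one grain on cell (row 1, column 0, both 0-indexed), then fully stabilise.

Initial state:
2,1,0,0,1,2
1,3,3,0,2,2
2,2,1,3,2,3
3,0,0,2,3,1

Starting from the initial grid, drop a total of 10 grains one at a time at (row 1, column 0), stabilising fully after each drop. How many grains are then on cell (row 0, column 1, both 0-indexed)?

k=0  2,1,0,0,1,2
1,3,3,0,2,2
2,2,1,3,2,3
3,0,0,2,3,1
k=1  2,1,0,0,1,2
2,3,3,0,2,2
2,2,1,3,2,3
3,0,0,2,3,1
k=2  2,1,0,0,1,2
3,3,3,0,2,2
2,2,1,3,2,3
3,0,0,2,3,1
k=3  3,2,1,0,1,2
1,1,0,1,2,2
3,3,2,3,2,3
3,0,0,2,3,1
k=4  3,2,1,0,1,2
2,1,0,1,2,2
3,3,2,3,2,3
3,0,0,2,3,1
k=5  3,2,1,0,1,2
3,1,0,1,2,2
3,3,2,3,2,3
3,0,0,2,3,1
k=6  0,3,1,0,1,2
2,3,0,1,2,2
2,0,3,3,2,3
0,2,0,2,3,1
k=7  0,3,1,0,1,2
3,3,0,1,2,2
2,0,3,3,2,3
0,2,0,2,3,1
k=8  2,0,2,0,1,2
1,1,1,1,2,2
3,1,3,3,2,3
0,2,0,2,3,1
k=9  2,0,2,0,1,2
2,1,1,1,2,2
3,1,3,3,2,3
0,2,0,2,3,1
k=10  2,0,2,0,1,2
3,1,1,1,2,2
3,1,3,3,2,3
0,2,0,2,3,1

0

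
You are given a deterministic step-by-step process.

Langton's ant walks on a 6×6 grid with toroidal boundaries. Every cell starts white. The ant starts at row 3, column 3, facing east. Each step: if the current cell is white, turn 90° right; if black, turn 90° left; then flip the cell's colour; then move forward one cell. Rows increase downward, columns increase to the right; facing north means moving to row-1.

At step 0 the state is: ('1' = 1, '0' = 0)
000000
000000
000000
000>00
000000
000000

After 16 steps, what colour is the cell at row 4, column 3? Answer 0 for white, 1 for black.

[0] 000000
000000
000000
000>00
000000
000000
[1] 000000
000000
000000
000100
000v00
000000
[2] 000000
000000
000000
000100
00<100
000000
[3] 000000
000000
000000
00^100
001100
000000
[4] 000000
000000
000000
001>00
001100
000000
[5] 000000
000000
000^00
001000
001100
000000
[6] 000000
000000
0001>0
001000
001100
000000
[7] 000000
000000
000110
0010v0
001100
000000
[8] 000000
000000
000110
001<10
001100
000000
[9] 000000
000000
000^10
001110
001100
000000
[10] 000000
000000
00<010
001110
001100
000000
[11] 000000
00^000
001010
001110
001100
000000
[12] 000000
001>00
001010
001110
001100
000000
[13] 000000
001100
001v10
001110
001100
000000
[14] 000000
001100
00<110
001110
001100
000000
[15] 000000
001100
000110
00v110
001100
000000
[16] 000000
001100
000110
000>10
001100
000000

1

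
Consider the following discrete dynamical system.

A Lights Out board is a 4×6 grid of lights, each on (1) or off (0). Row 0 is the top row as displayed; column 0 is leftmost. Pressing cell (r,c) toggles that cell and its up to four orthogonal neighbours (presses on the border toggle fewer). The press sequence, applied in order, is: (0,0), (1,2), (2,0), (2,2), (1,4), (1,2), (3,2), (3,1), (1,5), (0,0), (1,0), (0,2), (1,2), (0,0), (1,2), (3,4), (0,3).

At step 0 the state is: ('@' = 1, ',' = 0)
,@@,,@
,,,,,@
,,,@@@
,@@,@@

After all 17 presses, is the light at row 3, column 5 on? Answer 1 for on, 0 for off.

k=0  ,@@,,@
,,,,,@
,,,@@@
,@@,@@
k=1  @,@,,@
@,,,,@
,,,@@@
,@@,@@
k=2  @,,,,@
@@@@,@
,,@@@@
,@@,@@
k=3  @,,,,@
,@@@,@
@@@@@@
@@@,@@
k=4  @,,,,@
,@,@,@
@,,,@@
@@,,@@
k=5  @,,,@@
,@,,@,
@,,,,@
@@,,@@
k=6  @,@,@@
,,@@@,
@,@,,@
@@,,@@
k=7  @,@,@@
,,@@@,
@,,,,@
@,@@@@
k=8  @,@,@@
,,@@@,
@@,,,@
,@,@@@
k=9  @,@,@,
,,@@,@
@@,,,,
,@,@@@
k=10  ,@@,@,
@,@@,@
@@,,,,
,@,@@@
k=11  @@@,@,
,@@@,@
,@,,,,
,@,@@@
k=12  @,,@@,
,@,@,@
,@,,,,
,@,@@@
k=13  @,@@@,
,,@,,@
,@@,,,
,@,@@@
k=14  ,@@@@,
@,@,,@
,@@,,,
,@,@@@
k=15  ,@,@@,
@@,@,@
,@,,,,
,@,@@@
k=16  ,@,@@,
@@,@,@
,@,,@,
,@,,,,
k=17  ,@@,,,
@@,,,@
,@,,@,
,@,,,,

0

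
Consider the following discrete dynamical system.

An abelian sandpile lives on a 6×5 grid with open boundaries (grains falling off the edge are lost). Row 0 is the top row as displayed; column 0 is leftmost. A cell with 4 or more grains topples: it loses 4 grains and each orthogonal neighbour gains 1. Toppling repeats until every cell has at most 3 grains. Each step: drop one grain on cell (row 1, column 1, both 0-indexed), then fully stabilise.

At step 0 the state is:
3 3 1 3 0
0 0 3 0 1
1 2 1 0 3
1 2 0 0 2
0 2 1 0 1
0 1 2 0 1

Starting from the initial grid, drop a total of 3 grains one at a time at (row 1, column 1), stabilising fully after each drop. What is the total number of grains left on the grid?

37

gen 0: 3 3 1 3 0
0 0 3 0 1
1 2 1 0 3
1 2 0 0 2
0 2 1 0 1
0 1 2 0 1
gen 1: 3 3 1 3 0
0 1 3 0 1
1 2 1 0 3
1 2 0 0 2
0 2 1 0 1
0 1 2 0 1
gen 2: 3 3 1 3 0
0 2 3 0 1
1 2 1 0 3
1 2 0 0 2
0 2 1 0 1
0 1 2 0 1
gen 3: 3 3 1 3 0
0 3 3 0 1
1 2 1 0 3
1 2 0 0 2
0 2 1 0 1
0 1 2 0 1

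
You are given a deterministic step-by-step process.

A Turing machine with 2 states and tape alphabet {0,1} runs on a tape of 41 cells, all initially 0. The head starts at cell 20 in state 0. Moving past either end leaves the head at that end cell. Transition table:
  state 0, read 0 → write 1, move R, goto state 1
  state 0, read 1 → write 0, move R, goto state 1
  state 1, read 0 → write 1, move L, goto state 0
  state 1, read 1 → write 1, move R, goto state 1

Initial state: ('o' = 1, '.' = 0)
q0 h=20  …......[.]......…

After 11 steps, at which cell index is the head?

0) q0 h=20  …......[.]......…
1) q1 h=21  ….....o[.]......…
2) q0 h=20  …......[o]o.....…
3) q1 h=21  …......[o]......…
4) q1 h=22  ….....o[.]......…
5) q0 h=21  …......[o]o.....…
6) q1 h=22  …......[o]......…
7) q1 h=23  ….....o[.]......…
8) q0 h=22  …......[o]o.....…
9) q1 h=23  …......[o]......…
10) q1 h=24  ….....o[.]......…
11) q0 h=23  …......[o]o.....…

23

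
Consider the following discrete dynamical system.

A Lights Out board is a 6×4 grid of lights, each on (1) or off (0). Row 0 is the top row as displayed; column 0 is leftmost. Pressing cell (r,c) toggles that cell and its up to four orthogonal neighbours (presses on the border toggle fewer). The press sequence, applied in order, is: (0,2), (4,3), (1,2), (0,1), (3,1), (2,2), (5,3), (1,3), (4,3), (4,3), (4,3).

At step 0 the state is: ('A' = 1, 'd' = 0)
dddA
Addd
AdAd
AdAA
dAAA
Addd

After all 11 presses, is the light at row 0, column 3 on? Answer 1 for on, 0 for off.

1

t=0: dddA
Addd
AdAd
AdAA
dAAA
Addd
t=1: dAAd
AdAd
AdAd
AdAA
dAAA
Addd
t=2: dAAd
AdAd
AdAd
AdAd
dAdd
AddA
t=3: dAdd
AAdA
Addd
AdAd
dAdd
AddA
t=4: AdAd
AddA
Addd
AdAd
dAdd
AddA
t=5: AdAd
AddA
AAdd
dAdd
dddd
AddA
t=6: AdAd
AdAA
AdAA
dAAd
dddd
AddA
t=7: AdAd
AdAA
AdAA
dAAd
dddA
AdAd
t=8: AdAA
Addd
AdAd
dAAd
dddA
AdAd
t=9: AdAA
Addd
AdAd
dAAA
ddAd
AdAA
t=10: AdAA
Addd
AdAd
dAAd
dddA
AdAd
t=11: AdAA
Addd
AdAd
dAAA
ddAd
AdAA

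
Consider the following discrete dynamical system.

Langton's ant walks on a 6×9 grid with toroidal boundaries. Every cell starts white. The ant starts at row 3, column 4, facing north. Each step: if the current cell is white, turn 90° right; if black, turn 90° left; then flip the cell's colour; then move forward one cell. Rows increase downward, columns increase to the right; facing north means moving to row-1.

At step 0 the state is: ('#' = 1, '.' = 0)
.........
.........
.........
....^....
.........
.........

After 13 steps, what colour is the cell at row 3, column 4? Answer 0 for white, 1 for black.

1

k=0  .........
.........
.........
....^....
.........
.........
k=1  .........
.........
.........
....#>...
.........
.........
k=2  .........
.........
.........
....##...
.....v...
.........
k=3  .........
.........
.........
....##...
....<#...
.........
k=4  .........
.........
.........
....^#...
....##...
.........
k=5  .........
.........
.........
...<.#...
....##...
.........
k=6  .........
.........
...^.....
...#.#...
....##...
.........
k=7  .........
.........
...#>....
...#.#...
....##...
.........
k=8  .........
.........
...##....
...#v#...
....##...
.........
k=9  .........
.........
...##....
...<##...
....##...
.........
k=10  .........
.........
...##....
....##...
...v##...
.........
k=11  .........
.........
...##....
....##...
..<###...
.........
k=12  .........
.........
...##....
..^.##...
..####...
.........
k=13  .........
.........
...##....
..#>##...
..####...
.........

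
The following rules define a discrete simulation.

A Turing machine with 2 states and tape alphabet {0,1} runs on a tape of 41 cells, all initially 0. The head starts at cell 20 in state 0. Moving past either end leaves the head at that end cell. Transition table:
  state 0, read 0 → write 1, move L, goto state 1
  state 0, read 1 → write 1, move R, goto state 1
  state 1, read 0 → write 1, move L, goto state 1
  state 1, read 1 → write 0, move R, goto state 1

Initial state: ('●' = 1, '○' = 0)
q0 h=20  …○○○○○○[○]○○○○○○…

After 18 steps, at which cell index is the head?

2

step 0: q0 h=20  …○○○○○○[○]○○○○○○…
step 1: q1 h=19  …○○○○○○[○]●○○○○○…
step 2: q1 h=18  …○○○○○○[○]●●○○○○…
step 3: q1 h=17  …○○○○○○[○]●●●○○○…
step 4: q1 h=16  …○○○○○○[○]●●●●○○…
step 5: q1 h=15  …○○○○○○[○]●●●●●○…
step 6: q1 h=14  …○○○○○○[○]●●●●●●…
step 7: q1 h=13  …○○○○○○[○]●●●●●●…
step 8: q1 h=12  …○○○○○○[○]●●●●●●…
step 9: q1 h=11  …○○○○○○[○]●●●●●●…
step 10: q1 h=10  …○○○○○○[○]●●●●●●…
step 11: q1 h= 9  …○○○○○○[○]●●●●●●…
step 12: q1 h= 8  …○○○○○○[○]●●●●●●…
step 13: q1 h= 7  …○○○○○○[○]●●●●●●…
step 14: q1 h= 6  |○○○○○○[○]●●●●●●…
step 15: q1 h= 5  |○○○○○[○]●●●●●●…
step 16: q1 h= 4  |○○○○[○]●●●●●●…
step 17: q1 h= 3  |○○○[○]●●●●●●…
step 18: q1 h= 2  |○○[○]●●●●●●…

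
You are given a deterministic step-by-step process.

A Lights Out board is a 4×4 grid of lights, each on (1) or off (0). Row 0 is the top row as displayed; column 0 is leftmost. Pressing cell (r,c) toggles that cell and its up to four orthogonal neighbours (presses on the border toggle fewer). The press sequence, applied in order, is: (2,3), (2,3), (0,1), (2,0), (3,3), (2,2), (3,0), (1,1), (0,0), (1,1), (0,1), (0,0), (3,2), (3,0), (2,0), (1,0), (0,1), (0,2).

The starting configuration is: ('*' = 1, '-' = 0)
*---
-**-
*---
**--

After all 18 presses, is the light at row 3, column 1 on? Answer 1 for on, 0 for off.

step 0: *---
-**-
*---
**--
step 1: *---
-***
*-**
**-*
step 2: *---
-**-
*---
**--
step 3: -**-
--*-
*---
**--
step 4: -**-
*-*-
-*--
-*--
step 5: -**-
*-*-
-*-*
-***
step 6: -**-
*---
--*-
-*-*
step 7: -**-
*---
*-*-
*--*
step 8: --*-
-**-
***-
*--*
step 9: ***-
***-
***-
*--*
step 10: *-*-
----
*-*-
*--*
step 11: -*--
-*--
*-*-
*--*
step 12: *---
**--
*-*-
*--*
step 13: *---
**--
*---
***-
step 14: *---
**--
----
--*-
step 15: *---
-*--
**--
*-*-
step 16: ----
*---
-*--
*-*-
step 17: ***-
**--
-*--
*-*-
step 18: *--*
***-
-*--
*-*-

0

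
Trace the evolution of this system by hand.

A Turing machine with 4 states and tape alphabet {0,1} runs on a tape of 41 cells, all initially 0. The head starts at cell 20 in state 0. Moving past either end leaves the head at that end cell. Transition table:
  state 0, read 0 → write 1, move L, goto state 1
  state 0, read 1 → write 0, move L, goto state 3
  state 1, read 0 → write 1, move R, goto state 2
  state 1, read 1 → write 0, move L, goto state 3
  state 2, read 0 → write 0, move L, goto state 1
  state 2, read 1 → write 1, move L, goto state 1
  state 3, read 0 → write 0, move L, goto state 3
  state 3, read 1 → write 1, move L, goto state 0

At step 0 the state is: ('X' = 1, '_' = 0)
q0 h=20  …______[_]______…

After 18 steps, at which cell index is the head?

4

gen 0: q0 h=20  …______[_]______…
gen 1: q1 h=19  …______[_]X_____…
gen 2: q2 h=20  …_____X[X]______…
gen 3: q1 h=19  …______[X]X_____…
gen 4: q3 h=18  …______[_]_X____…
gen 5: q3 h=17  …______[_]__X___…
gen 6: q3 h=16  …______[_]___X__…
gen 7: q3 h=15  …______[_]____X_…
gen 8: q3 h=14  …______[_]_____X…
gen 9: q3 h=13  …______[_]______…
gen 10: q3 h=12  …______[_]______…
gen 11: q3 h=11  …______[_]______…
gen 12: q3 h=10  …______[_]______…
gen 13: q3 h= 9  …______[_]______…
gen 14: q3 h= 8  …______[_]______…
gen 15: q3 h= 7  …______[_]______…
gen 16: q3 h= 6  |______[_]______…
gen 17: q3 h= 5  |_____[_]______…
gen 18: q3 h= 4  |____[_]______…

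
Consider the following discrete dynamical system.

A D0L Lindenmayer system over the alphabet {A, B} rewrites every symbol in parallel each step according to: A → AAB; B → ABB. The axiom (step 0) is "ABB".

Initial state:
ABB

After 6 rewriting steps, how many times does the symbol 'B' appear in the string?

1094

0) ABB
1) AABABBABB
2) AABAABABBAABABBABBAABABBABB
3) AABAABABBAABAABABBAABABBABBAABAABABBAABABBABBAABABBABBAABAABABBAABABBABBAABABBABB
4) AABAABABBAABAABABBAABABBABBAABAABABBAABAABABBAABABBABBAABA…BABBAABAABABBAABABBABBAABABBABBAABAABABBAABABBABBAABABBABB  (len 243)
5) AABAABABBAABAABABBAABABBABBAABAABABBAABAABABBAABABBABBAABA…BABBAABAABABBAABABBABBAABABBABBAABAABABBAABABBABBAABABBABB  (len 729)
6) AABAABABBAABAABABBAABABBABBAABAABABBAABAABABBAABABBABBAABA…BABBAABAABABBAABABBABBAABABBABBAABAABABBAABABBABBAABABBABB  (len 2187)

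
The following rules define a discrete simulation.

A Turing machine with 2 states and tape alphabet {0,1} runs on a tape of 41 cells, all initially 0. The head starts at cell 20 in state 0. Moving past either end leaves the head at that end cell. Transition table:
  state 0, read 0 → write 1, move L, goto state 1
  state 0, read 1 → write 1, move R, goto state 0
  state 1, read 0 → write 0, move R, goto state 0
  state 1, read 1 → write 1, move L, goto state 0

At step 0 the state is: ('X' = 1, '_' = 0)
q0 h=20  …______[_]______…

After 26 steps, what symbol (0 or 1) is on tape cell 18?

0

t=0: q0 h=20  …______[_]______…
t=1: q1 h=19  …______[_]X_____…
t=2: q0 h=20  …______[X]______…
t=3: q0 h=21  …_____X[_]______…
t=4: q1 h=20  …______[X]X_____…
t=5: q0 h=19  …______[_]XX____…
t=6: q1 h=18  …______[_]XXX___…
t=7: q0 h=19  …______[X]XX____…
t=8: q0 h=20  …_____X[X]X_____…
t=9: q0 h=21  …____XX[X]______…
t=10: q0 h=22  …___XXX[_]______…
t=11: q1 h=21  …____XX[X]X_____…
t=12: q0 h=20  …_____X[X]XX____…
t=13: q0 h=21  …____XX[X]X_____…
t=14: q0 h=22  …___XXX[X]______…
t=15: q0 h=23  …__XXXX[_]______…
t=16: q1 h=22  …___XXX[X]X_____…
t=17: q0 h=21  …____XX[X]XX____…
t=18: q0 h=22  …___XXX[X]X_____…
t=19: q0 h=23  …__XXXX[X]______…
t=20: q0 h=24  …_XXXXX[_]______…
t=21: q1 h=23  …__XXXX[X]X_____…
t=22: q0 h=22  …___XXX[X]XX____…
t=23: q0 h=23  …__XXXX[X]X_____…
t=24: q0 h=24  …_XXXXX[X]______…
t=25: q0 h=25  …XXXXXX[_]______…
t=26: q1 h=24  …_XXXXX[X]X_____…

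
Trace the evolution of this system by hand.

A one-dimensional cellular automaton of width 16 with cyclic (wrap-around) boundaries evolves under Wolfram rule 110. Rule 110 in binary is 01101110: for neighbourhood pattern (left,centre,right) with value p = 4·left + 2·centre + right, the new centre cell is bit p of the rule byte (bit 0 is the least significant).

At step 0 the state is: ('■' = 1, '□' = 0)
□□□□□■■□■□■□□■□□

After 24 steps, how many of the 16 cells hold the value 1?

9

[0] □□□□□■■□■□■□□■□□
[1] □□□□■■■■■■■□■■□□
[2] □□□■■□□□□□■■■■□□
[3] □□■■■□□□□■■□□■□□
[4] □■■□■□□□■■■□■■□□
[5] ■■■■■□□■■□■■■■□□
[6] ■□□□■□■■■■■□□■□■
[7] ■□□■■■■□□□■□■■■■
[8] ■□■■□□■□□■■■■□□□
[9] ■■■■□■■□■■□□■□□■
[10] □□□■■■■■■■□■■□■■
[11] □□■■□□□□□■■■■■■■
[12] □■■■□□□□■■□□□□□■
[13] ■■□■□□□■■■□□□□■■
[14] □■■■□□■■□■□□□■■□
[15] ■■□■□■■■■■□□■■■□
[16] ■■■■■■□□□■□■■□■■
[17] □□□□□■□□■■■■■■■□
[18] □□□□■■□■■□□□□□■□
[19] □□□■■■■■■□□□□■■□
[20] □□■■□□□□■□□□■■■□
[21] □■■■□□□■■□□■■□■□
[22] ■■□■□□■■■□■■■■■□
[23] ■■■■□■■□■■■□□□■■
[24] □□□■■■■■■□■□□■■□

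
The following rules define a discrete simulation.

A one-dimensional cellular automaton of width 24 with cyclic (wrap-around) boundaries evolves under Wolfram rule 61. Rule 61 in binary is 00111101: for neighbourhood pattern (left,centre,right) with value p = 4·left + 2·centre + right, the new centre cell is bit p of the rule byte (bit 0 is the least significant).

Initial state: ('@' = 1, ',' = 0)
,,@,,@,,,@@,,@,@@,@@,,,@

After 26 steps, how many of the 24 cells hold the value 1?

k=0  ,,@,,@,,,@@,,@,@@,@@,,,@
k=1  @,@@,@@@,@,@,@@@,@@,@@,@
k=2  ,@@,@@,,@@@@@@,,@@,@@,@@
k=3  @@,@@,@,@,,,,,@,@,@@,@@,
k=4  @,@@,@@@@@@@@,@@@@@,@@,@
k=5  ,@@,@@,,,,,,,@@,,,,@@,@@
k=6  @@,@@,@@@@@@,@,@@@,@,@@,
k=7  @,@@,@@,,,,,@@@@,,@@@@,@
k=8  ,@@,@@,@@@@,@,,,@,@,,,@@
k=9  @@,@@,@@,,,@@@@,@@@@@,@,
k=10  @,@@,@@,@@,@,,,@@,,,,@@@
k=11  ,@@,@@,@@,@@@@,@,@@@,@,,
k=12  ,@,@@,@@,@@,,,@@@@,,@@@@
k=13  @@@@,@@,@@,@@,@,,,@,@,,,
k=14  @,,,@@,@@,@@,@@@@,@@@@@,
k=15  @@@,@,@@,@@,@@,,,@@,,,,@
k=16  ,,,@@@@,@@,@@,@@,@,@@@,@
k=17  @@,@,,,@@,@@,@@,@@@@,,@@
k=18  ,,@@@@,@,@@,@@,@@,,,@,@,
k=19  @,@,,,@@@@,@@,@@,@@,@@@@
k=20  ,@@@@,@,,,@@,@@,@@,@@,,,
k=21  ,@,,,@@@@,@,@@,@@,@@,@@@
k=22  @@@@,@,,,@@@@,@@,@@,@@,,
k=23  @,,,@@@@,@,,,@@,@@,@@,@,
k=24  @@@,@,,,@@@@,@,@@,@@,@@@
k=25  ,,,@@@@,@,,,@@@@,@@,@@,,
k=26  @@,@,,,@@@@,@,,,@@,@@,@@

14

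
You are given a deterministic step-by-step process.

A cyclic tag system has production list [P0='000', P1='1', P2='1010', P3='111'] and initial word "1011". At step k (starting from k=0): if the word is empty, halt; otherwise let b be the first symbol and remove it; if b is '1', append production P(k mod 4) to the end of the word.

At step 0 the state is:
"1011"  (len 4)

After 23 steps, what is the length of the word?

gen 0: "1011"  (len 4)
gen 1: "011000"  (len 6)
gen 2: "11000"  (len 5)
gen 3: "10001010"  (len 8)
gen 4: "0001010111"  (len 10)
gen 5: "001010111"  (len 9)
gen 6: "01010111"  (len 8)
gen 7: "1010111"  (len 7)
gen 8: "010111111"  (len 9)
gen 9: "10111111"  (len 8)
gen 10: "01111111"  (len 8)
gen 11: "1111111"  (len 7)
gen 12: "111111111"  (len 9)
gen 13: "11111111000"  (len 11)
gen 14: "11111110001"  (len 11)
gen 15: "11111100011010"  (len 14)
gen 16: "1111100011010111"  (len 16)
gen 17: "111100011010111000"  (len 18)
gen 18: "111000110101110001"  (len 18)
gen 19: "110001101011100011010"  (len 21)
gen 20: "10001101011100011010111"  (len 23)
gen 21: "0001101011100011010111000"  (len 25)
gen 22: "001101011100011010111000"  (len 24)
gen 23: "01101011100011010111000"  (len 23)

23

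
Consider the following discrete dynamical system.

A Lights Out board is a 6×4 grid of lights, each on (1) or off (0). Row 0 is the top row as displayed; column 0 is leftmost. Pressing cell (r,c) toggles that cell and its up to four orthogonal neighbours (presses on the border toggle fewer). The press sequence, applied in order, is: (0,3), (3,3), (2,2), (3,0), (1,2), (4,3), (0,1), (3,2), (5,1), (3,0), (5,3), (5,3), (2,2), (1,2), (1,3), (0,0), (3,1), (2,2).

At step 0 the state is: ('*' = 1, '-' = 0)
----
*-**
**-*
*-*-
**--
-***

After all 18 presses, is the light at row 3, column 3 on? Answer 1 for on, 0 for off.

k=0  ----
*-**
**-*
*-*-
**--
-***
k=1  --**
*-*-
**-*
*-*-
**--
-***
k=2  --**
*-*-
**--
*--*
**-*
-***
k=3  --**
*---
*-**
*-**
**-*
-***
k=4  --**
*---
--**
-***
-*-*
-***
k=5  ---*
****
---*
-***
-*-*
-***
k=6  ---*
****
---*
-**-
-**-
-**-
k=7  ****
*-**
---*
-**-
-**-
-**-
k=8  ****
*-**
--**
---*
-*--
-**-
k=9  ****
*-**
--**
---*
----
*---
k=10  ****
*-**
*-**
**-*
*---
*---
k=11  ****
*-**
*-**
**-*
*--*
*-**
k=12  ****
*-**
*-**
**-*
*---
*---
k=13  ****
*--*
**--
****
*---
*---
k=14  **-*
***-
***-
****
*---
*---
k=15  **--
**-*
****
****
*---
*---
k=16  ----
-*-*
****
****
*---
*---
k=17  ----
-*-*
*-**
---*
**--
*---
k=18  ----
-***
**--
--**
**--
*---

1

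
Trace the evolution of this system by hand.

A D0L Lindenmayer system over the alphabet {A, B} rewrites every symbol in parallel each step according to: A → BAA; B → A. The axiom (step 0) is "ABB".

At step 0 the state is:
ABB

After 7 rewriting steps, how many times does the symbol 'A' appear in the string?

t=0: ABB
t=1: BAAAA
t=2: ABAABAABAABAA
t=3: BAAABAABAAABAABAAABAABAAABAABAA
t=4: ABAABAABAAABAABAAABAABAABAAABAABAAABAABAABAAABAABAAABAABAABAAABAABAAABAABAA
t=5: BAAABAABAAABAABAAABAABAABAAABAABAAABAABAABAAABAABAAABAABAA…BAAABAABAAABAABAAABAABAABAAABAABAAABAABAABAAABAABAAABAABAA  (len 181)
t=6: ABAABAABAAABAABAAABAABAABAAABAABAAABAABAABAAABAABAAABAABAA…BAAABAABAAABAABAAABAABAABAAABAABAAABAABAABAAABAABAAABAABAA  (len 437)
t=7: BAAABAABAAABAABAAABAABAABAAABAABAAABAABAABAAABAABAAABAABAA…BAAABAABAAABAABAAABAABAABAAABAABAAABAABAABAAABAABAAABAABAA  (len 1055)

746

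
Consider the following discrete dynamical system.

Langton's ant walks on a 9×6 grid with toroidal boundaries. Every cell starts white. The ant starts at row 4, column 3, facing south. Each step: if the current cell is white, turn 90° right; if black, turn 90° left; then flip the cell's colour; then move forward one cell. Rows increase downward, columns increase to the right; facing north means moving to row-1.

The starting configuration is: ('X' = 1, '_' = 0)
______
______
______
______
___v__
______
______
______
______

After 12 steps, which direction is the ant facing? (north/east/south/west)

gen 0: ______
______
______
______
___v__
______
______
______
______
gen 1: ______
______
______
______
__<X__
______
______
______
______
gen 2: ______
______
______
__^___
__XX__
______
______
______
______
gen 3: ______
______
______
__X>__
__XX__
______
______
______
______
gen 4: ______
______
______
__XX__
__Xv__
______
______
______
______
gen 5: ______
______
______
__XX__
__X_>_
______
______
______
______
gen 6: ______
______
______
__XX__
__X_X_
____v_
______
______
______
gen 7: ______
______
______
__XX__
__X_X_
___<X_
______
______
______
gen 8: ______
______
______
__XX__
__X^X_
___XX_
______
______
______
gen 9: ______
______
______
__XX__
__XX>_
___XX_
______
______
______
gen 10: ______
______
______
__XX^_
__XX__
___XX_
______
______
______
gen 11: ______
______
______
__XXX>
__XX__
___XX_
______
______
______
gen 12: ______
______
______
__XXXX
__XX_v
___XX_
______
______
______

south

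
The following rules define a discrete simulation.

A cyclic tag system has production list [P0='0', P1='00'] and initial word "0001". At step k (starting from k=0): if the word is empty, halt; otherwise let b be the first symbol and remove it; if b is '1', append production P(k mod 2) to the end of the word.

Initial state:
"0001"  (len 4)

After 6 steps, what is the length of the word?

0

[0] "0001"  (len 4)
[1] "001"  (len 3)
[2] "01"  (len 2)
[3] "1"  (len 1)
[4] "00"  (len 2)
[5] "0"  (len 1)
[6] (halted — word empty)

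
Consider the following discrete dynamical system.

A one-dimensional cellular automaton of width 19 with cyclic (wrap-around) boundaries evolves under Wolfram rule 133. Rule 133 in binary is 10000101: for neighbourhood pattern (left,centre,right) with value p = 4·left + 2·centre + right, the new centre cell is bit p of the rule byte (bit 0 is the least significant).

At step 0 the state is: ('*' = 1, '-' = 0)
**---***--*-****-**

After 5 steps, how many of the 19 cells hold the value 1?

0) **---***--*-****-**
1) *--*--*---*--**---*
2) ---*--*-*-*-----*--
3) **-*--*-*-*-***-*-*
4) *--*--*-*-*--*--*--
5) *--*--*-*-*--*--*--

7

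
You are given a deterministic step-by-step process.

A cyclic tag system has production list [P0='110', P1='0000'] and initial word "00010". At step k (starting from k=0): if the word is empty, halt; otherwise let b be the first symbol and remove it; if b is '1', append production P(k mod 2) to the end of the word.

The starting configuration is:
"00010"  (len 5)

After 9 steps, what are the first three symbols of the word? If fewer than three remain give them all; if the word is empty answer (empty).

(empty)

k=0  "00010"  (len 5)
k=1  "0010"  (len 4)
k=2  "010"  (len 3)
k=3  "10"  (len 2)
k=4  "00000"  (len 5)
k=5  "0000"  (len 4)
k=6  "000"  (len 3)
k=7  "00"  (len 2)
k=8  "0"  (len 1)
k=9  (halted — word empty)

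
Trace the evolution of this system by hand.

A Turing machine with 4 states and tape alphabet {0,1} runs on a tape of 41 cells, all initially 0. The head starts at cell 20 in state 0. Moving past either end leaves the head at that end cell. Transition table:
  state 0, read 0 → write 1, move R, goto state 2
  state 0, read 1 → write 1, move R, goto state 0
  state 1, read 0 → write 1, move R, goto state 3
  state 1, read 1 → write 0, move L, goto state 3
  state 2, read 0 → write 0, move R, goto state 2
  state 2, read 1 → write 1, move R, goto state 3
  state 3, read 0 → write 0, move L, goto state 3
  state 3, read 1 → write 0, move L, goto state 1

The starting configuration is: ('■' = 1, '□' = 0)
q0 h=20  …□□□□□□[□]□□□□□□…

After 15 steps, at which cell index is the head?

k=0  q0 h=20  …□□□□□□[□]□□□□□□…
k=1  q2 h=21  …□□□□□■[□]□□□□□□…
k=2  q2 h=22  …□□□□■□[□]□□□□□□…
k=3  q2 h=23  …□□□■□□[□]□□□□□□…
k=4  q2 h=24  …□□■□□□[□]□□□□□□…
k=5  q2 h=25  …□■□□□□[□]□□□□□□…
k=6  q2 h=26  …■□□□□□[□]□□□□□□…
k=7  q2 h=27  …□□□□□□[□]□□□□□□…
k=8  q2 h=28  …□□□□□□[□]□□□□□□…
k=9  q2 h=29  …□□□□□□[□]□□□□□□…
k=10  q2 h=30  …□□□□□□[□]□□□□□□…
k=11  q2 h=31  …□□□□□□[□]□□□□□□…
k=12  q2 h=32  …□□□□□□[□]□□□□□□…
k=13  q2 h=33  …□□□□□□[□]□□□□□□…
k=14  q2 h=34  …□□□□□□[□]□□□□□□|
k=15  q2 h=35  …□□□□□□[□]□□□□□|

35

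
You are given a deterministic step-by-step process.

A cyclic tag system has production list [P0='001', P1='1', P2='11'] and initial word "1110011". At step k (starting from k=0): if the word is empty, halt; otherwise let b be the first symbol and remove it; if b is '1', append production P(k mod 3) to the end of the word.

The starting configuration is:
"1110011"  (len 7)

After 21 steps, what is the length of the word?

gen 0: "1110011"  (len 7)
gen 1: "110011001"  (len 9)
gen 2: "100110011"  (len 9)
gen 3: "0011001111"  (len 10)
gen 4: "011001111"  (len 9)
gen 5: "11001111"  (len 8)
gen 6: "100111111"  (len 9)
gen 7: "00111111001"  (len 11)
gen 8: "0111111001"  (len 10)
gen 9: "111111001"  (len 9)
gen 10: "11111001001"  (len 11)
gen 11: "11110010011"  (len 11)
gen 12: "111001001111"  (len 12)
gen 13: "11001001111001"  (len 14)
gen 14: "10010011110011"  (len 14)
gen 15: "001001111001111"  (len 15)
gen 16: "01001111001111"  (len 14)
gen 17: "1001111001111"  (len 13)
gen 18: "00111100111111"  (len 14)
gen 19: "0111100111111"  (len 13)
gen 20: "111100111111"  (len 12)
gen 21: "1110011111111"  (len 13)

13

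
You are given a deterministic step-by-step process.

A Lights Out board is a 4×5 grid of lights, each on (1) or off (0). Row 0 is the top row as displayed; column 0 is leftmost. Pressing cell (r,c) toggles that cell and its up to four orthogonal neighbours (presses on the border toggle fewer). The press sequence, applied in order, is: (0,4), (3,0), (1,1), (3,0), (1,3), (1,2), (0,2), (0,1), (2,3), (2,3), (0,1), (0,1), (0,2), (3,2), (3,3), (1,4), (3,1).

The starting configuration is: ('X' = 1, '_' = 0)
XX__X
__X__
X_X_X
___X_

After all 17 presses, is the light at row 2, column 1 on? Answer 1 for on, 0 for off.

0

[0] XX__X
__X__
X_X_X
___X_
[1] XX_X_
__X_X
X_X_X
___X_
[2] XX_X_
__X_X
__X_X
XX_X_
[3] X__X_
XX__X
_XX_X
XX_X_
[4] X__X_
XX__X
XXX_X
___X_
[5] X____
XXXX_
XXXXX
___X_
[6] X_X__
X____
XX_XX
___X_
[7] XX_X_
X_X__
XX_XX
___X_
[8] __XX_
XXX__
XX_XX
___X_
[9] __XX_
XXXX_
XXX__
_____
[10] __XX_
XXX__
XX_XX
___X_
[11] XX_X_
X_X__
XX_XX
___X_
[12] __XX_
XXX__
XX_XX
___X_
[13] _X___
XX___
XX_XX
___X_
[14] _X___
XX___
XXXXX
_XX__
[15] _X___
XX___
XXX_X
_X_XX
[16] _X__X
XX_XX
XXX__
_X_XX
[17] _X__X
XX_XX
X_X__
X_XXX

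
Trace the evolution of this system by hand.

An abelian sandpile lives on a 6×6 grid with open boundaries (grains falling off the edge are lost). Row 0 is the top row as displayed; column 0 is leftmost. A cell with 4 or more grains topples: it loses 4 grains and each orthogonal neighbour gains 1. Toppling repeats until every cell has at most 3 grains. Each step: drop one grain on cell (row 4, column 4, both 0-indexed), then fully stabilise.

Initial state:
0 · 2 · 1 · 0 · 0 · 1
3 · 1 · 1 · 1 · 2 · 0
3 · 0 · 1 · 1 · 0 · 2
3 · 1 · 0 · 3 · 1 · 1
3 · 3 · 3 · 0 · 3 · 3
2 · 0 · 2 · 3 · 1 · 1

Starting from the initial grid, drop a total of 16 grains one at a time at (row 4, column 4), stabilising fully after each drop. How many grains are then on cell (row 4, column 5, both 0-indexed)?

3

gen 0: 0 · 2 · 1 · 0 · 0 · 1
3 · 1 · 1 · 1 · 2 · 0
3 · 0 · 1 · 1 · 0 · 2
3 · 1 · 0 · 3 · 1 · 1
3 · 3 · 3 · 0 · 3 · 3
2 · 0 · 2 · 3 · 1 · 1
gen 1: 0 · 2 · 1 · 0 · 0 · 1
3 · 1 · 1 · 1 · 2 · 0
3 · 0 · 1 · 1 · 0 · 2
3 · 1 · 0 · 3 · 2 · 2
3 · 3 · 3 · 1 · 1 · 0
2 · 0 · 2 · 3 · 2 · 2
gen 2: 0 · 2 · 1 · 0 · 0 · 1
3 · 1 · 1 · 1 · 2 · 0
3 · 0 · 1 · 1 · 0 · 2
3 · 1 · 0 · 3 · 2 · 2
3 · 3 · 3 · 1 · 2 · 0
2 · 0 · 2 · 3 · 2 · 2
gen 3: 0 · 2 · 1 · 0 · 0 · 1
3 · 1 · 1 · 1 · 2 · 0
3 · 0 · 1 · 1 · 0 · 2
3 · 1 · 0 · 3 · 2 · 2
3 · 3 · 3 · 1 · 3 · 0
2 · 0 · 2 · 3 · 2 · 2
gen 4: 0 · 2 · 1 · 0 · 0 · 1
3 · 1 · 1 · 1 · 2 · 0
3 · 0 · 1 · 1 · 0 · 2
3 · 1 · 0 · 3 · 3 · 2
3 · 3 · 3 · 2 · 0 · 1
2 · 0 · 2 · 3 · 3 · 2
gen 5: 0 · 2 · 1 · 0 · 0 · 1
3 · 1 · 1 · 1 · 2 · 0
3 · 0 · 1 · 1 · 0 · 2
3 · 1 · 0 · 3 · 3 · 2
3 · 3 · 3 · 2 · 1 · 1
2 · 0 · 2 · 3 · 3 · 2
gen 6: 0 · 2 · 1 · 0 · 0 · 1
3 · 1 · 1 · 1 · 2 · 0
3 · 0 · 1 · 1 · 0 · 2
3 · 1 · 0 · 3 · 3 · 2
3 · 3 · 3 · 2 · 2 · 1
2 · 0 · 2 · 3 · 3 · 2
gen 7: 0 · 2 · 1 · 0 · 0 · 1
3 · 1 · 1 · 1 · 2 · 0
3 · 0 · 1 · 1 · 0 · 2
3 · 1 · 0 · 3 · 3 · 2
3 · 3 · 3 · 2 · 3 · 1
2 · 0 · 2 · 3 · 3 · 2
gen 8: 1 · 2 · 1 · 0 · 0 · 1
0 · 2 · 1 · 1 · 2 · 0
1 · 1 · 1 · 2 · 1 · 2
1 · 3 · 2 · 1 · 1 · 3
1 · 1 · 2 · 2 · 3 · 2
3 · 2 · 0 · 2 · 1 · 3
gen 9: 1 · 2 · 1 · 0 · 0 · 1
0 · 2 · 1 · 1 · 2 · 0
1 · 1 · 1 · 2 · 1 · 2
1 · 3 · 2 · 1 · 2 · 3
1 · 1 · 2 · 3 · 0 · 3
3 · 2 · 0 · 2 · 2 · 3
gen 10: 1 · 2 · 1 · 0 · 0 · 1
0 · 2 · 1 · 1 · 2 · 0
1 · 1 · 1 · 2 · 1 · 2
1 · 3 · 2 · 1 · 2 · 3
1 · 1 · 2 · 3 · 1 · 3
3 · 2 · 0 · 2 · 2 · 3
gen 11: 1 · 2 · 1 · 0 · 0 · 1
0 · 2 · 1 · 1 · 2 · 0
1 · 1 · 1 · 2 · 1 · 2
1 · 3 · 2 · 1 · 2 · 3
1 · 1 · 2 · 3 · 2 · 3
3 · 2 · 0 · 2 · 2 · 3
gen 12: 1 · 2 · 1 · 0 · 0 · 1
0 · 2 · 1 · 1 · 2 · 0
1 · 1 · 1 · 2 · 1 · 2
1 · 3 · 2 · 1 · 2 · 3
1 · 1 · 2 · 3 · 3 · 3
3 · 2 · 0 · 2 · 2 · 3
gen 13: 1 · 2 · 1 · 0 · 0 · 1
0 · 2 · 1 · 1 · 2 · 0
1 · 1 · 1 · 2 · 2 · 3
1 · 3 · 2 · 3 · 1 · 1
1 · 1 · 3 · 2 · 0 · 3
3 · 2 · 1 · 0 · 2 · 1
gen 14: 1 · 2 · 1 · 0 · 0 · 1
0 · 2 · 1 · 1 · 2 · 0
1 · 1 · 1 · 2 · 2 · 3
1 · 3 · 2 · 3 · 1 · 1
1 · 1 · 3 · 2 · 1 · 3
3 · 2 · 1 · 0 · 2 · 1
gen 15: 1 · 2 · 1 · 0 · 0 · 1
0 · 2 · 1 · 1 · 2 · 0
1 · 1 · 1 · 2 · 2 · 3
1 · 3 · 2 · 3 · 1 · 1
1 · 1 · 3 · 2 · 2 · 3
3 · 2 · 1 · 0 · 2 · 1
gen 16: 1 · 2 · 1 · 0 · 0 · 1
0 · 2 · 1 · 1 · 2 · 0
1 · 1 · 1 · 2 · 2 · 3
1 · 3 · 2 · 3 · 1 · 1
1 · 1 · 3 · 2 · 3 · 3
3 · 2 · 1 · 0 · 2 · 1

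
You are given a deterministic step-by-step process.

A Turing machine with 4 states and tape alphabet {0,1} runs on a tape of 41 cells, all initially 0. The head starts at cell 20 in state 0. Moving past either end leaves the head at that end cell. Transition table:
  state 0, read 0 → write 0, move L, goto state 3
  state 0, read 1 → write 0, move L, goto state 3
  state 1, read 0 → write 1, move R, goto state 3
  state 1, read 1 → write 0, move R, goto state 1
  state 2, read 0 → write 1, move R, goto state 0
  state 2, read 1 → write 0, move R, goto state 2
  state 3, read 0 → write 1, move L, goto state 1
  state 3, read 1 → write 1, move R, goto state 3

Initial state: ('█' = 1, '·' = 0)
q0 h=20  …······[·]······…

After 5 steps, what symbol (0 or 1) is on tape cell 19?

0) q0 h=20  …······[·]······…
1) q3 h=19  …······[·]······…
2) q1 h=18  …······[·]█·····…
3) q3 h=19  …·····█[█]······…
4) q3 h=20  …····██[·]······…
5) q1 h=19  …·····█[█]█·····…

1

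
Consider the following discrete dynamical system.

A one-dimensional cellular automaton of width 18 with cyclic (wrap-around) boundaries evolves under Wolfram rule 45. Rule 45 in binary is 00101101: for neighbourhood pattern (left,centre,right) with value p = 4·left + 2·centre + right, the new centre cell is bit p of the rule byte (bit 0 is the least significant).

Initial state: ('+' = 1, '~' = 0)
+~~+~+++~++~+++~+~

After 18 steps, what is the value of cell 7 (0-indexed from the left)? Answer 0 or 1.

[0] +~~+~+++~++~+++~+~
[1] +~~+++~~++~++~~+++
[2] ~~~+~~~~+~++~~~+~~
[3] ++~+~++~+++~~+~+~+
[4] ~~++++~++~~~~+++++
[5] ~~+~~~++~~++~+~~~~
[6] +~+~+~+~~~+~++~+++
[7] ~++++++~+~+++~++~~
[8] ~+~~~~~++++~~++~~+
[9] ++~+++~+~~~~~+~~~+
[10] ~~++~~++~+++~+~+~+
[11] ~~+~~~+~++~~++++++
[12] ~~+~+~+++~~~+~~~~~
[13] +~+++++~~~+~+~++++
[14] ~++~~~~~+~+++++~~~
[15] ~+~~+++~+++~~~~~++
[16] ++~~+~~++~~~+++~+~
[17] +~~~+~~+~~+~+~~+++
[18] ~~+~+~~+~~+++~~+~~

1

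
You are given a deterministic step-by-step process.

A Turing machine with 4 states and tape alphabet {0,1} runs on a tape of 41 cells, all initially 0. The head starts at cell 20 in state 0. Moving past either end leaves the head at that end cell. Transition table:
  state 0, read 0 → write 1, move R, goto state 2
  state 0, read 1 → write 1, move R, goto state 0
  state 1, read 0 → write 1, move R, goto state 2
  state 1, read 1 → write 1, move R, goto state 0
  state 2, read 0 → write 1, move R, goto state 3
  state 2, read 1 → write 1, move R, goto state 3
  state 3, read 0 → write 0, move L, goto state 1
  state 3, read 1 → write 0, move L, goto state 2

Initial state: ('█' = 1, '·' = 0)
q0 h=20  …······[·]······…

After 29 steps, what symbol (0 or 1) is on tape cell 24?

1

k=0  q0 h=20  …······[·]······…
k=1  q2 h=21  …·····█[·]······…
k=2  q3 h=22  …····██[·]······…
k=3  q1 h=21  …·····█[█]······…
k=4  q0 h=22  …····██[·]······…
k=5  q2 h=23  …···███[·]······…
k=6  q3 h=24  …··████[·]······…
k=7  q1 h=23  …···███[█]······…
k=8  q0 h=24  …··████[·]······…
k=9  q2 h=25  …·█████[·]······…
k=10  q3 h=26  …██████[·]······…
k=11  q1 h=25  …·█████[█]······…
k=12  q0 h=26  …██████[·]······…
k=13  q2 h=27  …██████[·]······…
k=14  q3 h=28  …██████[·]······…
k=15  q1 h=27  …██████[█]······…
k=16  q0 h=28  …██████[·]······…
k=17  q2 h=29  …██████[·]······…
k=18  q3 h=30  …██████[·]······…
k=19  q1 h=29  …██████[█]······…
k=20  q0 h=30  …██████[·]······…
k=21  q2 h=31  …██████[·]······…
k=22  q3 h=32  …██████[·]······…
k=23  q1 h=31  …██████[█]······…
k=24  q0 h=32  …██████[·]······…
k=25  q2 h=33  …██████[·]······…
k=26  q3 h=34  …██████[·]······|
k=27  q1 h=33  …██████[█]······…
k=28  q0 h=34  …██████[·]······|
k=29  q2 h=35  …██████[·]·····|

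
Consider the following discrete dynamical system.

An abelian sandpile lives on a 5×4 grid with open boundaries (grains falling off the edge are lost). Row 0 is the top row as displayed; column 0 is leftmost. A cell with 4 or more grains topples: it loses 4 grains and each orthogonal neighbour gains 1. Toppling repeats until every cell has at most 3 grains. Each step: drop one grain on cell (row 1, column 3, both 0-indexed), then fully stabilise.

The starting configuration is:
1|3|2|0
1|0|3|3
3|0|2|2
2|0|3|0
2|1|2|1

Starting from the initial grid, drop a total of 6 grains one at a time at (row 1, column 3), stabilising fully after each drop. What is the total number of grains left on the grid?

34

[0] 1|3|2|0
1|0|3|3
3|0|2|2
2|0|3|0
2|1|2|1
[1] 1|3|3|1
1|1|0|1
3|0|3|3
2|0|3|0
2|1|2|1
[2] 1|3|3|1
1|1|0|2
3|0|3|3
2|0|3|0
2|1|2|1
[3] 1|3|3|1
1|1|0|3
3|0|3|3
2|0|3|0
2|1|2|1
[4] 1|3|3|2
1|1|2|1
3|1|1|1
2|1|0|2
2|1|3|1
[5] 1|3|3|2
1|1|2|2
3|1|1|1
2|1|0|2
2|1|3|1
[6] 1|3|3|2
1|1|2|3
3|1|1|1
2|1|0|2
2|1|3|1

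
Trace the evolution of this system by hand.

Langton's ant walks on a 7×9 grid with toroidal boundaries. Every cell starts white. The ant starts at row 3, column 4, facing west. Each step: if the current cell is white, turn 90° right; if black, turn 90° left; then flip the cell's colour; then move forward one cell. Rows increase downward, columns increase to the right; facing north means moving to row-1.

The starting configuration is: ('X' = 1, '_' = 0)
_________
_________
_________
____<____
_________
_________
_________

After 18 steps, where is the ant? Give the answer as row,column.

gen 0: _________
_________
_________
____<____
_________
_________
_________
gen 1: _________
_________
____^____
____X____
_________
_________
_________
gen 2: _________
_________
____X>___
____X____
_________
_________
_________
gen 3: _________
_________
____XX___
____Xv___
_________
_________
_________
gen 4: _________
_________
____XX___
____<X___
_________
_________
_________
gen 5: _________
_________
____XX___
_____X___
____v____
_________
_________
gen 6: _________
_________
____XX___
_____X___
___<X____
_________
_________
gen 7: _________
_________
____XX___
___^_X___
___XX____
_________
_________
gen 8: _________
_________
____XX___
___X>X___
___XX____
_________
_________
gen 9: _________
_________
____XX___
___XXX___
___Xv____
_________
_________
gen 10: _________
_________
____XX___
___XXX___
___X_>___
_________
_________
gen 11: _________
_________
____XX___
___XXX___
___X_X___
_____v___
_________
gen 12: _________
_________
____XX___
___XXX___
___X_X___
____<X___
_________
gen 13: _________
_________
____XX___
___XXX___
___X^X___
____XX___
_________
gen 14: _________
_________
____XX___
___XXX___
___XX>___
____XX___
_________
gen 15: _________
_________
____XX___
___XX^___
___XX____
____XX___
_________
gen 16: _________
_________
____XX___
___X<____
___XX____
____XX___
_________
gen 17: _________
_________
____XX___
___X_____
___Xv____
____XX___
_________
gen 18: _________
_________
____XX___
___X_____
___X_>___
____XX___
_________

4,5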